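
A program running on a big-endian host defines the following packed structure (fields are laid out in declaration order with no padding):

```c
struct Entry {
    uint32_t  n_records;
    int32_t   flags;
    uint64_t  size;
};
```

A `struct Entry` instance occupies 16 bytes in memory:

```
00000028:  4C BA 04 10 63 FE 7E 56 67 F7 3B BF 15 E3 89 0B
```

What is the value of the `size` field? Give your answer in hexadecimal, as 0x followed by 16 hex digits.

0x67F73BBF15E3890B

`size` follows `n_records` (4 B), `flags` (4 B), so it starts at offset 4 + 4 = 8 and occupies 8 bytes.
Bytes at offsets 8..15: 67 F7 3B BF 15 E3 89 0B.
In big-endian order the high byte comes first in memory.
The bytes are already most-significant first: 0x67F73BBF15E3890B.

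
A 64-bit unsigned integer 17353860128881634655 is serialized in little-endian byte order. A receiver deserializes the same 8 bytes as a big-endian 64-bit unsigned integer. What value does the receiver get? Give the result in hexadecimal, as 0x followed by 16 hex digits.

0x5FEDCDAFD74BD5F0

17353860128881634655 in 64-bit hexadecimal is 0xF0D54BD7AFCDED5F.
Stored little-endian, the bytes at ascending addresses are 5F ED CD AF D7 4B D5 F0.
Read back as big-endian, the last byte is least significant, giving 0x5FEDCDAFD74BD5F0.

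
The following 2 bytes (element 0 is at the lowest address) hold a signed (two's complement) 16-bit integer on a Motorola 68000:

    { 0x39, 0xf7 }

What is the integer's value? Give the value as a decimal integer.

Big-endian: lowest address holds the most-significant byte.
The bytes are already most-significant first: 0x39F7.
0x39F7 = 14839.

14839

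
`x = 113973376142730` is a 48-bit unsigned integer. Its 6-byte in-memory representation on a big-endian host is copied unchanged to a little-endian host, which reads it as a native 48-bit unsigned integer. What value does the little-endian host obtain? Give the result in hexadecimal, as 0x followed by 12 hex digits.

0x8A4D997EA867

113973376142730 in 48-bit hexadecimal is 0x67A87E994D8A.
Stored big-endian, the bytes at ascending addresses are 67 A8 7E 99 4D 8A.
Read back as little-endian, the first byte is least significant, giving 0x8A4D997EA867.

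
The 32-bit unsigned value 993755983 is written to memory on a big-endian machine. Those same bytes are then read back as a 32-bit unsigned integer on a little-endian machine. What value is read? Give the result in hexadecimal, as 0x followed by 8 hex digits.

993755983 in 32-bit hexadecimal is 0x3B3B834F.
Stored big-endian, the bytes at ascending addresses are 3B 3B 83 4F.
Read back as little-endian, the first byte is least significant, giving 0x4F833B3B.

0x4F833B3B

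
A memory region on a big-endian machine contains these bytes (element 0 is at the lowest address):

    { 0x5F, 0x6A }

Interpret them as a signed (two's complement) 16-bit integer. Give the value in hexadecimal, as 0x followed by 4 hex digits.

0x5F6A

Big-endian stores the most-significant byte at the lowest address.
The bytes are already most-significant first: 0x5F6A.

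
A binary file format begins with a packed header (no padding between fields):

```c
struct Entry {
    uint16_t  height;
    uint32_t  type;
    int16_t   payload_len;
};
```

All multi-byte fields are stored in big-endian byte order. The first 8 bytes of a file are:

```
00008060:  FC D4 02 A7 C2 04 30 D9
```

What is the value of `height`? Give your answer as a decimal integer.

64724

`height` is the first field, at byte offset 0, occupying 2 bytes.
Bytes at offsets 0..1: FC D4.
In big-endian order the high byte comes first in memory.
The bytes are already most-significant first: 0xFCD4.
0xFCD4 = 64724.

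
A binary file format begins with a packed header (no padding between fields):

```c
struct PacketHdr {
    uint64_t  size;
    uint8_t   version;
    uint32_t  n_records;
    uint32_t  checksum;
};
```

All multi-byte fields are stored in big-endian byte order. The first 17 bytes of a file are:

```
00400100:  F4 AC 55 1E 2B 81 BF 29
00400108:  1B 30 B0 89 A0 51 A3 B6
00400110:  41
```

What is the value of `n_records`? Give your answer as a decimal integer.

`n_records` follows `size` (8 B), `version` (1 B), so it starts at offset 8 + 1 = 9 and occupies 4 bytes.
Bytes at offsets 9..12: 30 B0 89 A0.
Big-endian stores the most-significant byte at the lowest address.
The bytes are already most-significant first: 0x30B089A0.
0x30B089A0 = 816875936.

816875936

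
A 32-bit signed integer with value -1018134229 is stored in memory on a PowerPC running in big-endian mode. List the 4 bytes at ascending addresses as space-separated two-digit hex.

C3 50 81 2B

Two's complement of -1018134229 in 32 bits: 1018134229 = 0x3CAF7ED5; invert → 0xC350812A; add 1 → 0xC350812B.
Split into bytes (most-significant first): C3 50 81 2B.
Big-endian stores the most-significant byte at the lowest address.
So the memory order matches the most-significant-first order: C3 50 81 2B.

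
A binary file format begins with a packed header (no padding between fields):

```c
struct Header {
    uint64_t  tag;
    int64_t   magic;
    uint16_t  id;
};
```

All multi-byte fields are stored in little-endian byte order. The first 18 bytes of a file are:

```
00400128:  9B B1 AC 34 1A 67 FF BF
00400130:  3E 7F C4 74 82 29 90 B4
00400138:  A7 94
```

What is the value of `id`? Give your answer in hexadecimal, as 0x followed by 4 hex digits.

`id` follows `tag` (8 B), `magic` (8 B), so it starts at offset 8 + 8 = 16 and occupies 2 bytes.
Bytes at offsets 16..17: A7 94.
Little-endian: lowest address holds the least-significant byte.
Reassemble most-significant byte first: 94 A7 → 0x94A7.

0x94A7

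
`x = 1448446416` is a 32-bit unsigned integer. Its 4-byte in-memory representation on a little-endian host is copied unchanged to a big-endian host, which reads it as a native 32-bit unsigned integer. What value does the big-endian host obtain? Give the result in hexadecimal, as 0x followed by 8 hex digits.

1448446416 in 32-bit hexadecimal is 0x565589D0.
Stored little-endian, the bytes at ascending addresses are D0 89 55 56.
Read back as big-endian, the last byte is least significant, giving 0xD0895556.

0xD0895556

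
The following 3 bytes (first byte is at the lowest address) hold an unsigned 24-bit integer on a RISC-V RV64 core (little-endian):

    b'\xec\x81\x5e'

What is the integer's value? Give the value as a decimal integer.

6193644

Little-endian: lowest address holds the least-significant byte.
Reassemble most-significant byte first: 5E 81 EC → 0x5E81EC.
0x5E81EC = 6193644.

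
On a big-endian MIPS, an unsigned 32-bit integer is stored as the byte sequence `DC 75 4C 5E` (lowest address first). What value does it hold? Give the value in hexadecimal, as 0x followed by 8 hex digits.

0xDC754C5E

Big-endian stores the most-significant byte at the lowest address.
The bytes are already most-significant first: 0xDC754C5E.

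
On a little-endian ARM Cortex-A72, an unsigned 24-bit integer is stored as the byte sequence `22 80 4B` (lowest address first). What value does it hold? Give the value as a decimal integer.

4948002

Little-endian: lowest address holds the least-significant byte.
Reassemble most-significant byte first: 4B 80 22 → 0x4B8022.
0x4B8022 = 4948002.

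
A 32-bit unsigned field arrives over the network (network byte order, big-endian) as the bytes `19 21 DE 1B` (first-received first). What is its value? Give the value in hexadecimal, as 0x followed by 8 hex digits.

0x1921DE1B

Big-endian stores the most-significant byte at the lowest address.
The bytes are already most-significant first: 0x1921DE1B.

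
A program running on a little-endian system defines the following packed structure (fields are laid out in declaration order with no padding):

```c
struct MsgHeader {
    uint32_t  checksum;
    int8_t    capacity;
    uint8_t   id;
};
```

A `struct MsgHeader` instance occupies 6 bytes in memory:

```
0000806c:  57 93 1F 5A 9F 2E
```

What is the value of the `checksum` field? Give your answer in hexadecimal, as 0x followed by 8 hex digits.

`checksum` is the first field, at byte offset 0, occupying 4 bytes.
Bytes at offsets 0..3: 57 93 1F 5A.
Little-endian: lowest address holds the least-significant byte.
Reassemble most-significant byte first: 5A 1F 93 57 → 0x5A1F9357.

0x5A1F9357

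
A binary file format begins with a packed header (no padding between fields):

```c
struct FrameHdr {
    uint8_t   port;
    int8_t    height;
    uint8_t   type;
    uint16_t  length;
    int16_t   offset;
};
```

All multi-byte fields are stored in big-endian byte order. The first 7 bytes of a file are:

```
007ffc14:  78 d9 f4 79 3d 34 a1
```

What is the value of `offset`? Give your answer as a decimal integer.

`offset` follows `port` (1 B), `height` (1 B), `type` (1 B), `length` (2 B), so it starts at offset 1 + 1 + 1 + 2 = 5 and occupies 2 bytes.
Bytes at offsets 5..6: 34 A1.
Big-endian: lowest address holds the most-significant byte.
The bytes are already most-significant first: 0x34A1.
0x34A1 = 13473.

13473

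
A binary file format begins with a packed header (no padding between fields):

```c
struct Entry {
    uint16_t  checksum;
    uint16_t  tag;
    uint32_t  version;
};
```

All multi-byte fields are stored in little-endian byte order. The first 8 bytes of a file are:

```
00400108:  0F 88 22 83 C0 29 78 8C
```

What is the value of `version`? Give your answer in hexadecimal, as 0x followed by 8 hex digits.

`version` follows `checksum` (2 B), `tag` (2 B), so it starts at offset 2 + 2 = 4 and occupies 4 bytes.
Bytes at offsets 4..7: C0 29 78 8C.
Little-endian: lowest address holds the least-significant byte.
Reassemble most-significant byte first: 8C 78 29 C0 → 0x8C7829C0.

0x8C7829C0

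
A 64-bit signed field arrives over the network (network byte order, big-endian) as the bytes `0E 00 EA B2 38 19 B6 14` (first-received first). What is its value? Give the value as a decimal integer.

1009064367697278484

Big-endian stores the most-significant byte at the lowest address.
The bytes are already most-significant first: 0x0E00EAB23819B614.
0x0E00EAB23819B614 = 1009064367697278484.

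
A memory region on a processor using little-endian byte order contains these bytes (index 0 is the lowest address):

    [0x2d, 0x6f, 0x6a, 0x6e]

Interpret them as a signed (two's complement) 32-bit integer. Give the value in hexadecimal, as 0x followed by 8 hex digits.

Little-endian stores the least-significant byte at the lowest address.
Reassemble most-significant byte first: 6E 6A 6F 2D → 0x6E6A6F2D.

0x6E6A6F2D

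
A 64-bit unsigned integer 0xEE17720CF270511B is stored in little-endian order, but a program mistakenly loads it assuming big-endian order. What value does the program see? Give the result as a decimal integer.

1968478697030817774

Stored little-endian, the bytes at ascending addresses are 1B 51 70 F2 0C 72 17 EE.
Read back as big-endian, the last byte is least significant, giving 0x1B5170F20C7217EE.
0x1B5170F20C7217EE = 1968478697030817774.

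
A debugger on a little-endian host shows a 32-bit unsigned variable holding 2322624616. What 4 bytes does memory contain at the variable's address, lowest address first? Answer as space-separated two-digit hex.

2322624616 in hexadecimal, padded to 32 bits, is 0x8A707068.
Split into bytes (most-significant first): 8A 70 70 68.
Little-endian: lowest address holds the least-significant byte.
So at ascending addresses the bytes are 68 70 70 8A.

68 70 70 8A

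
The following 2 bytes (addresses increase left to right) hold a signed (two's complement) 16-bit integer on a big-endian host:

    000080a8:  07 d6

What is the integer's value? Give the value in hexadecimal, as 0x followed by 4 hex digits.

In big-endian order the high byte comes first in memory.
The bytes are already most-significant first: 0x07D6.

0x07D6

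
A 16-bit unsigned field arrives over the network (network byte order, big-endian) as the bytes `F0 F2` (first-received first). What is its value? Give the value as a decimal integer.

Big-endian: lowest address holds the most-significant byte.
The bytes are already most-significant first: 0xF0F2.
0xF0F2 = 61682.

61682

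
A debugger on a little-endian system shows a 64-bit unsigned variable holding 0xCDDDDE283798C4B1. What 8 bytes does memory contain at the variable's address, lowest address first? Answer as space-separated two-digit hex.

B1 C4 98 37 28 DE DD CD

Split into bytes (most-significant first): CD DD DE 28 37 98 C4 B1.
In little-endian order the low byte comes first in memory.
So at ascending addresses the bytes are B1 C4 98 37 28 DE DD CD.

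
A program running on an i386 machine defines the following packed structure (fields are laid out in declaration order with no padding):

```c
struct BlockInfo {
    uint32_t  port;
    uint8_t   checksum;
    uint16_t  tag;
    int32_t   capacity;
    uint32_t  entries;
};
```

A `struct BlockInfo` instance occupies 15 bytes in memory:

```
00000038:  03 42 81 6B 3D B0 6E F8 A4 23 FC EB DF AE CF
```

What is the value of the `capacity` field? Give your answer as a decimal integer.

`capacity` follows `port` (4 B), `checksum` (1 B), `tag` (2 B), so it starts at offset 4 + 1 + 2 = 7 and occupies 4 bytes.
Bytes at offsets 7..10: F8 A4 23 FC.
Little-endian stores the least-significant byte at the lowest address.
Reassemble most-significant byte first: FC 23 A4 F8 → 0xFC23A4F8.
Top bit is set, so as a signed 32-bit value this is 0xFC23A4F8 − 2^32 = -64772872.

-64772872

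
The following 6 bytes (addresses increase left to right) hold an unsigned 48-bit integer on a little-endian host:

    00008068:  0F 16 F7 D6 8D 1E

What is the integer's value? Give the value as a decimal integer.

33594545739279

In little-endian order the low byte comes first in memory.
Reassemble most-significant byte first: 1E 8D D6 F7 16 0F → 0x1E8DD6F7160F.
0x1E8DD6F7160F = 33594545739279.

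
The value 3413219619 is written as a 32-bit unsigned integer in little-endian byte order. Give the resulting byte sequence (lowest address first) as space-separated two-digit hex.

23 99 71 CB

3413219619 in hexadecimal, padded to 32 bits, is 0xCB719923.
Split into bytes (most-significant first): CB 71 99 23.
In little-endian order the low byte comes first in memory.
So at ascending addresses the bytes are 23 99 71 CB.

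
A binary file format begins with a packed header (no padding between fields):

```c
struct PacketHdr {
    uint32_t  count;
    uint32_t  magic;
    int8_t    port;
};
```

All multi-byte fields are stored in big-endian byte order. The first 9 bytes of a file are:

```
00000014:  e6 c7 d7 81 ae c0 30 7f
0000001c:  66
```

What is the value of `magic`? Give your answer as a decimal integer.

`magic` follows `count` (4 bytes), so it starts at byte offset 4 and occupies 4 bytes.
Bytes at offsets 4..7: AE C0 30 7F.
Big-endian stores the most-significant byte at the lowest address.
The bytes are already most-significant first: 0xAEC0307F.
0xAEC0307F = 2931830911.

2931830911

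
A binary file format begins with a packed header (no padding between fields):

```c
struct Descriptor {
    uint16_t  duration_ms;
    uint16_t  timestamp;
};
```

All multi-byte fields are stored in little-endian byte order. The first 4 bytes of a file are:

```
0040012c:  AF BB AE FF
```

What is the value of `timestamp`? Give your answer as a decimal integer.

`timestamp` follows `duration_ms` (2 bytes), so it starts at byte offset 2 and occupies 2 bytes.
Bytes at offsets 2..3: AE FF.
In little-endian order the low byte comes first in memory.
Reassemble most-significant byte first: FF AE → 0xFFAE.
0xFFAE = 65454.

65454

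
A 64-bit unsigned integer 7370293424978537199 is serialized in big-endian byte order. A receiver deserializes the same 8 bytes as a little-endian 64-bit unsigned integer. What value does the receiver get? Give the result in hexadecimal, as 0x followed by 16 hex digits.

0xEF2A3E0ED28A4866

7370293424978537199 in 64-bit hexadecimal is 0x66488AD20E3E2AEF.
Stored big-endian, the bytes at ascending addresses are 66 48 8A D2 0E 3E 2A EF.
Read back as little-endian, the first byte is least significant, giving 0xEF2A3E0ED28A4866.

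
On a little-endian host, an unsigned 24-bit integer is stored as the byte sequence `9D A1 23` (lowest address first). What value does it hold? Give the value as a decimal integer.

Little-endian: lowest address holds the least-significant byte.
Reassemble most-significant byte first: 23 A1 9D → 0x23A19D.
0x23A19D = 2335133.

2335133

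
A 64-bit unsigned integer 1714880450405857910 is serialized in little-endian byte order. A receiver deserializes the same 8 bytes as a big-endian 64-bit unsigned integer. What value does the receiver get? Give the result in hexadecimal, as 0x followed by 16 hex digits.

1714880450405857910 in 64-bit hexadecimal is 0x17CC7AAF0EB3FA76.
Stored little-endian, the bytes at ascending addresses are 76 FA B3 0E AF 7A CC 17.
Read back as big-endian, the last byte is least significant, giving 0x76FAB30EAF7ACC17.

0x76FAB30EAF7ACC17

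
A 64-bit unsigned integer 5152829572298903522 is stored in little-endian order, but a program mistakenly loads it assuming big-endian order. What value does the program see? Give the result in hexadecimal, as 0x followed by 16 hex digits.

0xE20F01F531878247

5152829572298903522 in 64-bit hexadecimal is 0x47828731F5010FE2.
Stored little-endian, the bytes at ascending addresses are E2 0F 01 F5 31 87 82 47.
Read back as big-endian, the last byte is least significant, giving 0xE20F01F531878247.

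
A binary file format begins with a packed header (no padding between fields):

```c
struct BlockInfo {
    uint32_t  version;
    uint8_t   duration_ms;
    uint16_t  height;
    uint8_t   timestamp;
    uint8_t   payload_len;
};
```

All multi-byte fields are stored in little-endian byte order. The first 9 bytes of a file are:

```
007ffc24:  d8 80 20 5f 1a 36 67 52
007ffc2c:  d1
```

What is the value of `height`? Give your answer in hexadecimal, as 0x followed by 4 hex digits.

0x6736

`height` follows `version` (4 B), `duration_ms` (1 B), so it starts at offset 4 + 1 = 5 and occupies 2 bytes.
Bytes at offsets 5..6: 36 67.
Little-endian stores the least-significant byte at the lowest address.
Reassemble most-significant byte first: 67 36 → 0x6736.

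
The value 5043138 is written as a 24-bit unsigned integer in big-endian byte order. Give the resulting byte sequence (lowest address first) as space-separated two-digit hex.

5043138 in hexadecimal, padded to 24 bits, is 0x4CF3C2.
Split into bytes (most-significant first): 4C F3 C2.
In big-endian order the high byte comes first in memory.
So the memory order matches the most-significant-first order: 4C F3 C2.

4C F3 C2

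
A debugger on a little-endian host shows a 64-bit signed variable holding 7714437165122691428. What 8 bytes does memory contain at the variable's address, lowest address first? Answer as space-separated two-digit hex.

7714437165122691428 in hexadecimal, padded to 64 bits, is 0x6B0F2FBA9535A164.
Split into bytes (most-significant first): 6B 0F 2F BA 95 35 A1 64.
In little-endian order the low byte comes first in memory.
So at ascending addresses the bytes are 64 A1 35 95 BA 2F 0F 6B.

64 A1 35 95 BA 2F 0F 6B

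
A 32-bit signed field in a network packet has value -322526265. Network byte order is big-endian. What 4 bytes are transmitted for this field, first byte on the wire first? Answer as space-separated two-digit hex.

Two's complement of -322526265 in 32 bits: 322526265 = 0x13395C39; invert → 0xECC6A3C6; add 1 → 0xECC6A3C7.
Split into bytes (most-significant first): EC C6 A3 C7.
Big-endian stores the most-significant byte at the lowest address.
So the memory order matches the most-significant-first order: EC C6 A3 C7.

EC C6 A3 C7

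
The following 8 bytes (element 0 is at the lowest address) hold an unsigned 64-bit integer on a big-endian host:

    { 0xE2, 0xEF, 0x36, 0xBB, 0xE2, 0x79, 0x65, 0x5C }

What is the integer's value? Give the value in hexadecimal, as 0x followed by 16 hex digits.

Big-endian: lowest address holds the most-significant byte.
The bytes are already most-significant first: 0xE2EF36BBE279655C.

0xE2EF36BBE279655C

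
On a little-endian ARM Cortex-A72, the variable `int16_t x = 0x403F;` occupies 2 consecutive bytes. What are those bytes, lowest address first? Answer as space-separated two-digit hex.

Split into bytes (most-significant first): 40 3F.
Little-endian: lowest address holds the least-significant byte.
So at ascending addresses the bytes are 3F 40.

3F 40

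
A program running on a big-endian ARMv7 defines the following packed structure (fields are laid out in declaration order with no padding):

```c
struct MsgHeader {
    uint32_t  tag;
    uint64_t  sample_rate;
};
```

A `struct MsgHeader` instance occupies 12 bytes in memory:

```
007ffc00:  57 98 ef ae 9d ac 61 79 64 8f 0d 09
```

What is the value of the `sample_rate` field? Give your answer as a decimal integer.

`sample_rate` follows `tag` (4 bytes), so it starts at byte offset 4 and occupies 8 bytes.
Bytes at offsets 4..11: 9D AC 61 79 64 8F 0D 09.
Big-endian stores the most-significant byte at the lowest address.
The bytes are already most-significant first: 0x9DAC6179648F0D09.
0x9DAC6179648F0D09 = 11361563133954952457.

11361563133954952457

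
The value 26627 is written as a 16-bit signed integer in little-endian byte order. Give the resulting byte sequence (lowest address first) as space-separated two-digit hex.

26627 in hexadecimal, padded to 16 bits, is 0x6803.
Split into bytes (most-significant first): 68 03.
Little-endian stores the least-significant byte at the lowest address.
So at ascending addresses the bytes are 03 68.

03 68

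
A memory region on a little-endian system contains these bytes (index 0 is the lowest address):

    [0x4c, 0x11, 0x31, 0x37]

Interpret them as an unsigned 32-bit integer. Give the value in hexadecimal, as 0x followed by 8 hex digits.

0x3731114C

In little-endian order the low byte comes first in memory.
Reassemble most-significant byte first: 37 31 11 4C → 0x3731114C.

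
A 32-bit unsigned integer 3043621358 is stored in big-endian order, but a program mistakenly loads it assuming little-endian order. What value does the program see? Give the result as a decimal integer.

4009322933

3043621358 in 32-bit hexadecimal is 0xB569F9EE.
Stored big-endian, the bytes at ascending addresses are B5 69 F9 EE.
Read back as little-endian, the first byte is least significant, giving 0xEEF969B5.
0xEEF969B5 = 4009322933.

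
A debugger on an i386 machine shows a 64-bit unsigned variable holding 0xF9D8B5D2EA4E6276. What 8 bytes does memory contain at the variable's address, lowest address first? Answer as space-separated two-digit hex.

76 62 4E EA D2 B5 D8 F9

Split into bytes (most-significant first): F9 D8 B5 D2 EA 4E 62 76.
Little-endian stores the least-significant byte at the lowest address.
So at ascending addresses the bytes are 76 62 4E EA D2 B5 D8 F9.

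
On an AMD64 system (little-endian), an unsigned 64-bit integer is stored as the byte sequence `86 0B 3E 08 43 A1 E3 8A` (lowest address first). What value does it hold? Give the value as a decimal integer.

10008020106220538758

In little-endian order the low byte comes first in memory.
Reassemble most-significant byte first: 8A E3 A1 43 08 3E 0B 86 → 0x8AE3A143083E0B86.
0x8AE3A143083E0B86 = 10008020106220538758.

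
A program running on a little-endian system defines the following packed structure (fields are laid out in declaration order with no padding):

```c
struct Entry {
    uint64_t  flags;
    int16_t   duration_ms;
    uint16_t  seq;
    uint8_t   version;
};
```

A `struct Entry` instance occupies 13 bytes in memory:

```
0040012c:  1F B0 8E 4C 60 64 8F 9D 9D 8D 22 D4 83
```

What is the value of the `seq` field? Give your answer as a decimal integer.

`seq` follows `flags` (8 B), `duration_ms` (2 B), so it starts at offset 8 + 2 = 10 and occupies 2 bytes.
Bytes at offsets 10..11: 22 D4.
In little-endian order the low byte comes first in memory.
Reassemble most-significant byte first: D4 22 → 0xD422.
0xD422 = 54306.

54306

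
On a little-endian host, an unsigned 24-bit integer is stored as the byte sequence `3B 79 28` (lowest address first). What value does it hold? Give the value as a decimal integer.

Little-endian: lowest address holds the least-significant byte.
Reassemble most-significant byte first: 28 79 3B → 0x28793B.
0x28793B = 2652475.

2652475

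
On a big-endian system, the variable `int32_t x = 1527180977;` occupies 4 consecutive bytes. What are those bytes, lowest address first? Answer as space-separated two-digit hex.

5B 06 EE B1

1527180977 in hexadecimal, padded to 32 bits, is 0x5B06EEB1.
Split into bytes (most-significant first): 5B 06 EE B1.
Big-endian: lowest address holds the most-significant byte.
So the memory order matches the most-significant-first order: 5B 06 EE B1.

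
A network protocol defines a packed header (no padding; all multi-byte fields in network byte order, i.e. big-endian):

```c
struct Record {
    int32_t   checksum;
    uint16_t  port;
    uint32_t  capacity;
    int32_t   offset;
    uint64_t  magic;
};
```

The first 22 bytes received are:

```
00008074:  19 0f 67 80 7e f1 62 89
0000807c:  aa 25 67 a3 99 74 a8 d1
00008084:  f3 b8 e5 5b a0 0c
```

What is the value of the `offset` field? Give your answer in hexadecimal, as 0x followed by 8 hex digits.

`offset` follows `checksum` (4 B), `port` (2 B), `capacity` (4 B), so it starts at offset 4 + 2 + 4 = 10 and occupies 4 bytes.
Bytes at offsets 10..13: 67 A3 99 74.
Big-endian: lowest address holds the most-significant byte.
The bytes are already most-significant first: 0x67A39974.

0x67A39974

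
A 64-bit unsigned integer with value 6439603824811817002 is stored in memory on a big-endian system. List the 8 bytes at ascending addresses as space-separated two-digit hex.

6439603824811817002 in hexadecimal, padded to 64 bits, is 0x595E118F6827B82A.
Split into bytes (most-significant first): 59 5E 11 8F 68 27 B8 2A.
In big-endian order the high byte comes first in memory.
So the memory order matches the most-significant-first order: 59 5E 11 8F 68 27 B8 2A.

59 5E 11 8F 68 27 B8 2A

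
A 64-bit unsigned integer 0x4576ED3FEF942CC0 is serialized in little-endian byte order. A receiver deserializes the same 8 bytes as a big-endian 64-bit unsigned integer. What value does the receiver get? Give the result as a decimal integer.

13847606709548054085

Stored little-endian, the bytes at ascending addresses are C0 2C 94 EF 3F ED 76 45.
Read back as big-endian, the last byte is least significant, giving 0xC02C94EF3FED7645.
0xC02C94EF3FED7645 = 13847606709548054085.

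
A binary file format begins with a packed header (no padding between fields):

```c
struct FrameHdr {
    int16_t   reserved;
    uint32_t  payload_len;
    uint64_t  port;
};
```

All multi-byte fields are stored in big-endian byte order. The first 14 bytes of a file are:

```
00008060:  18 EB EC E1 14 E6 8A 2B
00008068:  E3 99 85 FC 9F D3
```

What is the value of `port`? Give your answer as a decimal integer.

9956301649750040531

`port` follows `reserved` (2 B), `payload_len` (4 B), so it starts at offset 2 + 4 = 6 and occupies 8 bytes.
Bytes at offsets 6..13: 8A 2B E3 99 85 FC 9F D3.
Big-endian: lowest address holds the most-significant byte.
The bytes are already most-significant first: 0x8A2BE39985FC9FD3.
0x8A2BE39985FC9FD3 = 9956301649750040531.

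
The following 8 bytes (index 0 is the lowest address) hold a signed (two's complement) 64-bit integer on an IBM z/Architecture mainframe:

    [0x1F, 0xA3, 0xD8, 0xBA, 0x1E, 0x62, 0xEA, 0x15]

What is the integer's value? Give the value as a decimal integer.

2279904130264918549

In big-endian order the high byte comes first in memory.
The bytes are already most-significant first: 0x1FA3D8BA1E62EA15.
0x1FA3D8BA1E62EA15 = 2279904130264918549.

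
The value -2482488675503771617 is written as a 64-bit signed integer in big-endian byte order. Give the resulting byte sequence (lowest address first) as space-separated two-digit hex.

Two's complement of -2482488675503771617 in 64 bits: 2482488675503771617 = 0x2273924C2E550FE1; invert → 0xDD8C6DB3D1AAF01E; add 1 → 0xDD8C6DB3D1AAF01F.
Split into bytes (most-significant first): DD 8C 6D B3 D1 AA F0 1F.
In big-endian order the high byte comes first in memory.
So the memory order matches the most-significant-first order: DD 8C 6D B3 D1 AA F0 1F.

DD 8C 6D B3 D1 AA F0 1F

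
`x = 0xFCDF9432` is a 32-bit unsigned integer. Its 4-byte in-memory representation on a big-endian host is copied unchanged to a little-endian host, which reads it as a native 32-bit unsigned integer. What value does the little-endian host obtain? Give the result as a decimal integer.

Stored big-endian, the bytes at ascending addresses are FC DF 94 32.
Read back as little-endian, the first byte is least significant, giving 0x3294DFFC.
0x3294DFFC = 848617468.

848617468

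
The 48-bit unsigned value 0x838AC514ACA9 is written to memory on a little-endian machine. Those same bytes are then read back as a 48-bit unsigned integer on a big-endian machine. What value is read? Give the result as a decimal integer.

186556547959427

Stored little-endian, the bytes at ascending addresses are A9 AC 14 C5 8A 83.
Read back as big-endian, the last byte is least significant, giving 0xA9AC14C58A83.
0xA9AC14C58A83 = 186556547959427.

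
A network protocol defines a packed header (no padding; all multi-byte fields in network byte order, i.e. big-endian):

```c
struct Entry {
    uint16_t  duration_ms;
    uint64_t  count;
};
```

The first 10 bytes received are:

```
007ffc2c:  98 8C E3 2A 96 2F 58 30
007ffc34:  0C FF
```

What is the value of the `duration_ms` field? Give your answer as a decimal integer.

`duration_ms` is the first field, at byte offset 0, occupying 2 bytes.
Bytes at offsets 0..1: 98 8C.
In big-endian order the high byte comes first in memory.
The bytes are already most-significant first: 0x988C.
0x988C = 39052.

39052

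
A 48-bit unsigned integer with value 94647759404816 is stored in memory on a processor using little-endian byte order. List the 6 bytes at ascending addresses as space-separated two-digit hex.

10 FF 13 E6 14 56

94647759404816 in hexadecimal, padded to 48 bits, is 0x5614E613FF10.
Split into bytes (most-significant first): 56 14 E6 13 FF 10.
Little-endian stores the least-significant byte at the lowest address.
So at ascending addresses the bytes are 10 FF 13 E6 14 56.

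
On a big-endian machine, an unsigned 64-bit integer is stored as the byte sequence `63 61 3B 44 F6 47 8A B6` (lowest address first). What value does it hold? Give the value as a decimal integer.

In big-endian order the high byte comes first in memory.
The bytes are already most-significant first: 0x63613B44F6478AB6.
0x63613B44F6478AB6 = 7161070049871497910.

7161070049871497910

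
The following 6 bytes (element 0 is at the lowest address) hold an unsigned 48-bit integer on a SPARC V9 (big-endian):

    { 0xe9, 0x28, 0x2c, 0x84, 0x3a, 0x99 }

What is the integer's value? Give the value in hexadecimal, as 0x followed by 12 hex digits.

0xE9282C843A99

Big-endian stores the most-significant byte at the lowest address.
The bytes are already most-significant first: 0xE9282C843A99.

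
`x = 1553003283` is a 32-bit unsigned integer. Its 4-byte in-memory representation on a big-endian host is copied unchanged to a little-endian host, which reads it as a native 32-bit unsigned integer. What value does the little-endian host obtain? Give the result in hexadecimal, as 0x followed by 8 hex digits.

0x13F3905C

1553003283 in 32-bit hexadecimal is 0x5C90F313.
Stored big-endian, the bytes at ascending addresses are 5C 90 F3 13.
Read back as little-endian, the first byte is least significant, giving 0x13F3905C.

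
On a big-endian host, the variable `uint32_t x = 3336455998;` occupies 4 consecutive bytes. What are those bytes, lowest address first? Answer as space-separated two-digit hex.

C6 DE 47 3E

3336455998 in hexadecimal, padded to 32 bits, is 0xC6DE473E.
Split into bytes (most-significant first): C6 DE 47 3E.
In big-endian order the high byte comes first in memory.
So the memory order matches the most-significant-first order: C6 DE 47 3E.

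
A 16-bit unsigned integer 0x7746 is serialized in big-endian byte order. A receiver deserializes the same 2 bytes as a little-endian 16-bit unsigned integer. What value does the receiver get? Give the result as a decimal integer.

Stored big-endian, the bytes at ascending addresses are 77 46.
Read back as little-endian, the first byte is least significant, giving 0x4677.
0x4677 = 18039.

18039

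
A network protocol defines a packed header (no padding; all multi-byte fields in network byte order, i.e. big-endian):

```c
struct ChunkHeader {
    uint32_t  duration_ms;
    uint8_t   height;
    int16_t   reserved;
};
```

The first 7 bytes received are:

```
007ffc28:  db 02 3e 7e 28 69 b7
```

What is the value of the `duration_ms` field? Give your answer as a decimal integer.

3674357374

`duration_ms` is the first field, at byte offset 0, occupying 4 bytes.
Bytes at offsets 0..3: DB 02 3E 7E.
Big-endian: lowest address holds the most-significant byte.
The bytes are already most-significant first: 0xDB023E7E.
0xDB023E7E = 3674357374.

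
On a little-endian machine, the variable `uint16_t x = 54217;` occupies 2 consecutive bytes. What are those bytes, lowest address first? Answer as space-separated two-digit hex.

54217 in hexadecimal, padded to 16 bits, is 0xD3C9.
Split into bytes (most-significant first): D3 C9.
In little-endian order the low byte comes first in memory.
So at ascending addresses the bytes are C9 D3.

C9 D3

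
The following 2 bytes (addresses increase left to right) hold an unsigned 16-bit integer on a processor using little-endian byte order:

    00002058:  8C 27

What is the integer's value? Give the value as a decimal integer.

10124

In little-endian order the low byte comes first in memory.
Reassemble most-significant byte first: 27 8C → 0x278C.
0x278C = 10124.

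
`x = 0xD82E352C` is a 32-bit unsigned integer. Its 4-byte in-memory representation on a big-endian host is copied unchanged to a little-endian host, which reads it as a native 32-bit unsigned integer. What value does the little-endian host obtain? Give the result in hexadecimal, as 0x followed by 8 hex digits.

Stored big-endian, the bytes at ascending addresses are D8 2E 35 2C.
Read back as little-endian, the first byte is least significant, giving 0x2C352ED8.

0x2C352ED8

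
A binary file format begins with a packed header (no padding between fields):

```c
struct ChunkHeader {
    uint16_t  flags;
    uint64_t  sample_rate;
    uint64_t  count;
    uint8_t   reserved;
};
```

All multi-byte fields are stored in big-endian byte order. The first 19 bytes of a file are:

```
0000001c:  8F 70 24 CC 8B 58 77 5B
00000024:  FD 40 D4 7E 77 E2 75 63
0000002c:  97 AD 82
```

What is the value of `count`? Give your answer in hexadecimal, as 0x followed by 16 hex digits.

0xD47E77E2756397AD

`count` follows `flags` (2 B), `sample_rate` (8 B), so it starts at offset 2 + 8 = 10 and occupies 8 bytes.
Bytes at offsets 10..17: D4 7E 77 E2 75 63 97 AD.
Big-endian: lowest address holds the most-significant byte.
The bytes are already most-significant first: 0xD47E77E2756397AD.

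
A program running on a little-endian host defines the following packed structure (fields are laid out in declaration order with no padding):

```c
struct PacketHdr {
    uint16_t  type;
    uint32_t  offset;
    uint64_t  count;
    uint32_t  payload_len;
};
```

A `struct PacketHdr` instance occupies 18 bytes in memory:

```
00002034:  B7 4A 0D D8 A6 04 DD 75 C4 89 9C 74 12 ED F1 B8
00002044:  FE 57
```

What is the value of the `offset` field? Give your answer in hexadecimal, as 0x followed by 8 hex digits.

0x04A6D80D

`offset` follows `type` (2 bytes), so it starts at byte offset 2 and occupies 4 bytes.
Bytes at offsets 2..5: 0D D8 A6 04.
In little-endian order the low byte comes first in memory.
Reassemble most-significant byte first: 04 A6 D8 0D → 0x04A6D80D.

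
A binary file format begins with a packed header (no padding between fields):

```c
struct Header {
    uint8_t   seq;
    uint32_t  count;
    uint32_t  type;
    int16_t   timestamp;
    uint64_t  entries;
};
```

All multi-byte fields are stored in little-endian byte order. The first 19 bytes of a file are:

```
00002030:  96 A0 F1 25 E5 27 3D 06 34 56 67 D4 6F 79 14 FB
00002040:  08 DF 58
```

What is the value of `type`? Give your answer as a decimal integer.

`type` follows `seq` (1 B), `count` (4 B), so it starts at offset 1 + 4 = 5 and occupies 4 bytes.
Bytes at offsets 5..8: 27 3D 06 34.
In little-endian order the low byte comes first in memory.
Reassemble most-significant byte first: 34 06 3D 27 → 0x34063D27.
0x34063D27 = 872824103.

872824103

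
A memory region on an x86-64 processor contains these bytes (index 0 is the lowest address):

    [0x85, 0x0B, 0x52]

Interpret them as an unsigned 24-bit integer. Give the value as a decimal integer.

Little-endian stores the least-significant byte at the lowest address.
Reassemble most-significant byte first: 52 0B 85 → 0x520B85.
0x520B85 = 5376901.

5376901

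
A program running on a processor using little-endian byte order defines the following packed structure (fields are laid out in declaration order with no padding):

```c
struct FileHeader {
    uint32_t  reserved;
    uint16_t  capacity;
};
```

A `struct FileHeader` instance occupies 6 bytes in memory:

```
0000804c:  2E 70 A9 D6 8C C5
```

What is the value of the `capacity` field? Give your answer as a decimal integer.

`capacity` follows `reserved` (4 bytes), so it starts at byte offset 4 and occupies 2 bytes.
Bytes at offsets 4..5: 8C C5.
In little-endian order the low byte comes first in memory.
Reassemble most-significant byte first: C5 8C → 0xC58C.
0xC58C = 50572.

50572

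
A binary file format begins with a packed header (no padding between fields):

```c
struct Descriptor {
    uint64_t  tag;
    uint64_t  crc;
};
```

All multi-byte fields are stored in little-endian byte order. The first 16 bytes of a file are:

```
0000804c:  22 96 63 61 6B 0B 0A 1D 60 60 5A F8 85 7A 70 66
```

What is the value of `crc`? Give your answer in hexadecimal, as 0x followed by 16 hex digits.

`crc` follows `tag` (8 bytes), so it starts at byte offset 8 and occupies 8 bytes.
Bytes at offsets 8..15: 60 60 5A F8 85 7A 70 66.
Little-endian: lowest address holds the least-significant byte.
Reassemble most-significant byte first: 66 70 7A 85 F8 5A 60 60 → 0x66707A85F85A6060.

0x66707A85F85A6060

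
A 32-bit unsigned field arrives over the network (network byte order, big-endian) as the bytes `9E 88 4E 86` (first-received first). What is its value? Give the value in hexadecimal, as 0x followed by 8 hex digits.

0x9E884E86

Big-endian stores the most-significant byte at the lowest address.
The bytes are already most-significant first: 0x9E884E86.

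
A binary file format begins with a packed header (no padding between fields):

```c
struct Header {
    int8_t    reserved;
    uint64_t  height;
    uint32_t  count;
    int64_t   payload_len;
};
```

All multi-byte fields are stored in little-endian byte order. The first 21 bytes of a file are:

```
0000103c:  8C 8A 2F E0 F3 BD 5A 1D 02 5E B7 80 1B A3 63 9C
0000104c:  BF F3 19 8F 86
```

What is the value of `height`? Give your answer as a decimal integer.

`height` follows `reserved` (1 byte), so it starts at byte offset 1 and occupies 8 bytes.
Bytes at offsets 1..8: 8A 2F E0 F3 BD 5A 1D 02.
Little-endian stores the least-significant byte at the lowest address.
Reassemble most-significant byte first: 02 1D 5A BD F3 E0 2F 8A → 0x021D5ABDF3E02F8A.
0x021D5ABDF3E02F8A = 152377734287339402.

152377734287339402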